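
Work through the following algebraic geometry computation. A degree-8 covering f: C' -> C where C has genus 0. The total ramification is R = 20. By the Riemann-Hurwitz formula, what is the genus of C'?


Riemann-Hurwitz formula: 2g' - 2 = d(2g - 2) + R
Given: d = 8, g = 0, R = 20
2g' - 2 = 8*(2*0 - 2) + 20
2g' - 2 = 8*(-2) + 20
2g' - 2 = -16 + 20 = 4
2g' = 6
g' = 3

3


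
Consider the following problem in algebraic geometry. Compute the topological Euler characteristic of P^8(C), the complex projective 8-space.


The complex projective space P^8 has one cell in each even real dimension 0, 2, ..., 16.
The cohomology groups are H^{2k}(P^8) = Z for k = 0,...,8, and 0 otherwise.
Euler characteristic = sum of Betti numbers = 1 per even-dimensional cohomology group.
chi(P^8) = 8 + 1 = 9

9


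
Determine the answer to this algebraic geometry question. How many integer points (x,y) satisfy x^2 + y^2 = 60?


Systematically check integer values of x where x^2 <= 60.
For each valid x, check if 60 - x^2 is a perfect square.
Total integer solutions found: 0

0


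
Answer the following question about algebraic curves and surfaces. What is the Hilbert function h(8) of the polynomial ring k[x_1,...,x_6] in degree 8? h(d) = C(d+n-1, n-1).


The Hilbert function for the polynomial ring in 6 variables is:
h(d) = C(d+n-1, n-1)
h(8) = C(8+6-1, 6-1) = C(13, 5)
= 13! / (5! * 8!)
= 1287

1287


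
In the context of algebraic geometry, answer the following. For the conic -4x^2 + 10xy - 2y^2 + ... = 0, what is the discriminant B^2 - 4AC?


The discriminant of a conic Ax^2 + Bxy + Cy^2 + ... = 0 is B^2 - 4AC.
B^2 = 10^2 = 100
4AC = 4*(-4)*(-2) = 32
Discriminant = 100 - 32 = 68

68


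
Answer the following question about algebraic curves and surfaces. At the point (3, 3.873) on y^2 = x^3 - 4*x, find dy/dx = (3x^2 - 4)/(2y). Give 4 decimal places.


Using implicit differentiation of y^2 = x^3 - 4*x:
2y * dy/dx = 3x^2 - 4
dy/dx = (3x^2 - 4)/(2y)
Numerator: 3*3^2 - 4 = 23
Denominator: 2*3.873 = 7.746
dy/dx = 23/7.746 = 2.9693

2.9693


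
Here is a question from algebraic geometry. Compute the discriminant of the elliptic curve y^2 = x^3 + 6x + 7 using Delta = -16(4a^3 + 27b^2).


Compute each component:
4a^3 = 4*6^3 = 4*216 = 864
27b^2 = 27*7^2 = 27*49 = 1323
4a^3 + 27b^2 = 864 + 1323 = 2187
Delta = -16*2187 = -34992

-34992


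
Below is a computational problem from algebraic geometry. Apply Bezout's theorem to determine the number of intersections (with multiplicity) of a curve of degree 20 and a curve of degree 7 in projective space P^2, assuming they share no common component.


Bezout's theorem states the intersection count equals the product of degrees.
Intersection count = 20 * 7 = 140

140


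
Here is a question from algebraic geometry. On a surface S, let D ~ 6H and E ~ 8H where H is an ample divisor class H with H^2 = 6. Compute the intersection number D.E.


Using bilinearity of the intersection pairing on a surface S:
(aH).(bH) = ab * (H.H)
We have H^2 = 6.
D.E = (6H).(8H) = 6*8*6
= 48*6
= 288

288


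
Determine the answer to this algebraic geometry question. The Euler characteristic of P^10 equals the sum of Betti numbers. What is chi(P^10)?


The complex projective space P^10 has one cell in each even real dimension 0, 2, ..., 20.
The cohomology groups are H^{2k}(P^10) = Z for k = 0,...,10, and 0 otherwise.
Euler characteristic = sum of Betti numbers = 1 per even-dimensional cohomology group.
chi(P^10) = 10 + 1 = 11

11


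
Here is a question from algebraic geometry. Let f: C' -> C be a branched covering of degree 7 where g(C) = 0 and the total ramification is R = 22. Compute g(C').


Riemann-Hurwitz formula: 2g' - 2 = d(2g - 2) + R
Given: d = 7, g = 0, R = 22
2g' - 2 = 7*(2*0 - 2) + 22
2g' - 2 = 7*(-2) + 22
2g' - 2 = -14 + 22 = 8
2g' = 10
g' = 5

5


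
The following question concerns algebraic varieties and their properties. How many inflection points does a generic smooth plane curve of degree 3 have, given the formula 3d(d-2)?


For a general smooth plane curve C of degree d, the inflection points are
the intersection of C with its Hessian curve, which has degree 3(d-2).
By Bezout, the total intersection number is d * 3(d-2) = 3 * 3 = 9.
For a general curve every flex is ordinary, so each contributes
multiplicity 1 to C·Hess(C), and the number of distinct inflection
points is 3d(d-2).
Inflection points = 3*3*(3-2) = 3*3*1 = 9

9


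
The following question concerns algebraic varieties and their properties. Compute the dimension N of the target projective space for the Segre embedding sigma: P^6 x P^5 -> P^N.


The Segre embedding maps P^m x P^n into P^N via
all products of coordinates from each factor.
N = (m+1)(n+1) - 1
N = (6+1)(5+1) - 1
N = 7*6 - 1
N = 42 - 1 = 41

41


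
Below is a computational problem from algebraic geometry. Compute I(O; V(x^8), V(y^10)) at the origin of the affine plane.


The intersection multiplicity of V(x^a) and V(y^b) at the origin is:
I(O; V(x^8), V(y^10)) = dim_k(k[x,y]/(x^8, y^10))
A basis for k[x,y]/(x^8, y^10) is the set of monomials x^i * y^j
where 0 <= i < 8 and 0 <= j < 10.
The number of such monomials is 8 * 10 = 80

80


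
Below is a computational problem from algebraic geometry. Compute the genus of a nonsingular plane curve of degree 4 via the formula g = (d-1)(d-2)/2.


Using the genus formula for smooth plane curves:
g = (d-1)(d-2)/2
g = (4-1)(4-2)/2
g = 3*2/2
g = 6/2 = 3

3


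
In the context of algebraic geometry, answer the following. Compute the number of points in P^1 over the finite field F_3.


P^1(F_3) has (q^(n+1) - 1)/(q - 1) points.
= 3^1 + 3^0
= 3 + 1
= 4

4


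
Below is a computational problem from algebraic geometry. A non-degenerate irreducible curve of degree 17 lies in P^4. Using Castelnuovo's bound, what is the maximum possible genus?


Castelnuovo's bound: write d - 1 = m(r-1) + epsilon with 0 <= epsilon < r-1.
d - 1 = 17 - 1 = 16
r - 1 = 4 - 1 = 3
16 = 5*3 + 1, so m = 5, epsilon = 1
pi(d, r) = m(m-1)(r-1)/2 + m*epsilon
= 5*4*3/2 + 5*1
= 60/2 + 5
= 30 + 5 = 35

35


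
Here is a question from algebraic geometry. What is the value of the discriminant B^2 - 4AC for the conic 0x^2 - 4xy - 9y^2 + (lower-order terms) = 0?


The discriminant of a conic Ax^2 + Bxy + Cy^2 + ... = 0 is B^2 - 4AC.
B^2 = (-4)^2 = 16
4AC = 4*0*(-9) = 0
Discriminant = 16 + 0 = 16

16


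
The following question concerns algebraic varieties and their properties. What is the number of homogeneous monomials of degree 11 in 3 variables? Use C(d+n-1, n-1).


The number of degree-11 monomials in 3 variables is C(d+n-1, n-1).
= C(11+3-1, 3-1) = C(13, 2)
= 78

78


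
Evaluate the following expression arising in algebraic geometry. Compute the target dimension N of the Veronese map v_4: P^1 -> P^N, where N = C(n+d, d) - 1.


The Veronese embedding v_d: P^n -> P^N maps each point to all
degree-d monomials in n+1 homogeneous coordinates.
N = C(n+d, d) - 1
N = C(1+4, 4) - 1
N = C(5, 4) - 1
C(5, 4) = 5
N = 5 - 1 = 4

4


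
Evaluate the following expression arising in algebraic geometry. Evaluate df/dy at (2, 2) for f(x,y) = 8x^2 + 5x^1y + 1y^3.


df/dy = 5*x^1 + 3*1*y^2
At (2,2): 5*2^1 + 3*1*2^2
= 10 + 12
= 22

22


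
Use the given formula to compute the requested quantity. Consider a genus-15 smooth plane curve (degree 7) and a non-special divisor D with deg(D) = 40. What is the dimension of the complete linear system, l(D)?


First, compute the genus of a smooth plane curve of degree 7:
g = (d-1)(d-2)/2 = (7-1)(7-2)/2 = 15
For a non-special divisor D (i.e., h^1(D) = 0), Riemann-Roch gives:
l(D) = deg(D) - g + 1
Since deg(D) = 40 >= 2g - 1 = 29, D is non-special.
l(D) = 40 - 15 + 1 = 26

26


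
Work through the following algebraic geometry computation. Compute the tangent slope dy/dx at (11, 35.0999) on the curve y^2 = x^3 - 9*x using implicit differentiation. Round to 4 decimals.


Using implicit differentiation of y^2 = x^3 - 9*x:
2y * dy/dx = 3x^2 - 9
dy/dx = (3x^2 - 9)/(2y)
Numerator: 3*11^2 - 9 = 354
Denominator: 2*35.0999 = 70.1998
dy/dx = 354/70.1998 = 5.0427

5.0427


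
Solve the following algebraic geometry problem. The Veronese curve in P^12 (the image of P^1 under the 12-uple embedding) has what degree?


The rational normal curve in P^12 is the image of P^1 under the 12-uple Veronese.
A general hyperplane in P^12 pulls back to a degree-12 form on P^1, which has 12 zeros,
so the curve meets a general hyperplane in 12 points. Degree = 12.

12


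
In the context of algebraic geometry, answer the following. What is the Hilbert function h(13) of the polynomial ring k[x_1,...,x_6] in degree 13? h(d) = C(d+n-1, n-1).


The Hilbert function for the polynomial ring in 6 variables is:
h(d) = C(d+n-1, n-1)
h(13) = C(13+6-1, 6-1) = C(18, 5)
= 18! / (5! * 13!)
= 8568

8568


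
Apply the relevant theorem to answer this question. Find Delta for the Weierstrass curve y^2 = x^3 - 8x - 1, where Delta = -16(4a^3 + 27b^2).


Compute each component:
4a^3 = 4*(-8)^3 = 4*(-512) = -2048
27b^2 = 27*(-1)^2 = 27*1 = 27
4a^3 + 27b^2 = -2048 + 27 = -2021
Delta = -16*(-2021) = 32336

32336


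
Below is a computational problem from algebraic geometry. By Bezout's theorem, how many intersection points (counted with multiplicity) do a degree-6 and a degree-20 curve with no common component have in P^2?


Bezout's theorem states the intersection count equals the product of degrees.
Intersection count = 6 * 20 = 120

120


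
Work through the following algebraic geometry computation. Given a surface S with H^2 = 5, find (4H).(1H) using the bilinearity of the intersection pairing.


Using bilinearity of the intersection pairing on a surface S:
(aH).(bH) = ab * (H.H)
We have H^2 = 5.
D.E = (4H).(1H) = 4*1*5
= 4*5
= 20

20


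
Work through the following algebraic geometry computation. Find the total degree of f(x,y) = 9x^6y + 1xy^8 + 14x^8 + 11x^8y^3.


Examine each term for its total degree (sum of exponents).
  Term '9x^6y' has total degree 6+1 = 7.
  Term '1xy^8' has total degree 1+8 = 9.
  Term '14x^8' has total degree 8+0 = 8.
  Term '11x^8y^3' has total degree 8+3 = 11.
The maximum total degree among all terms is 11.

11


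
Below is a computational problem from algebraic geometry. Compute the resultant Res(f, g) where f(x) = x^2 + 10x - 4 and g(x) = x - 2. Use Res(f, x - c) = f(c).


For Res(f, x - c), we evaluate f at x = c.
f(2) = 2^2 + 10*2 - 4
= 4 + 20 - 4
= 24 - 4 = 20
Res(f, g) = 20

20


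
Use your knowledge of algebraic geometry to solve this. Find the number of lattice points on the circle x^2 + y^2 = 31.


Systematically check integer values of x where x^2 <= 31.
For each valid x, check if 31 - x^2 is a perfect square.
Total integer solutions found: 0

0


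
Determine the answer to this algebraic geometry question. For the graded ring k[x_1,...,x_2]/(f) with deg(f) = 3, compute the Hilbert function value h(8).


For R = k[x_1,...,x_n]/(f) with f homogeneous of degree e:
The Hilbert series is (1 - t^e)/(1 - t)^n.
So h(d) = C(d+n-1, n-1) - C(d-e+n-1, n-1) for d >= e.
With n=2, e=3, d=8:
C(8+2-1, 2-1) = C(9, 1) = 9
C(8-3+2-1, 2-1) = C(6, 1) = 6
h(8) = 9 - 6 = 3

3


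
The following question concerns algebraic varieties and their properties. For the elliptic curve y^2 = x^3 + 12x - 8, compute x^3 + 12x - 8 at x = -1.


Compute x^3 + 12x - 8 at x = -1:
x^3 = (-1)^3 = -1
12*x = 12*(-1) = -12
Sum: -1 - 12 - 8 = -21

-21


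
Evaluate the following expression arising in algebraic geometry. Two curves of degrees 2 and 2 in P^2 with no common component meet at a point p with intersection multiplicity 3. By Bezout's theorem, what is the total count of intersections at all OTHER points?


By Bezout's theorem, the total intersection number is d1 * d2.
Total = 2 * 2 = 4
Intersection multiplicity at p = 3
Remaining intersections = 4 - 3 = 1

1


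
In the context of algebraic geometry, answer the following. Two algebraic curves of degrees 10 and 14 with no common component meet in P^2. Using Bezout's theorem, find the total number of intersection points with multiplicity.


Bezout's theorem states the intersection count equals the product of degrees.
Intersection count = 10 * 14 = 140

140


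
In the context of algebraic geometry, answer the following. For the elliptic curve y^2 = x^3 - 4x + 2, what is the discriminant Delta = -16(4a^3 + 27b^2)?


Compute each component:
4a^3 = 4*(-4)^3 = 4*(-64) = -256
27b^2 = 27*2^2 = 27*4 = 108
4a^3 + 27b^2 = -256 + 108 = -148
Delta = -16*(-148) = 2368

2368


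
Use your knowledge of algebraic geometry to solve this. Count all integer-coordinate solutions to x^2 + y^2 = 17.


Systematically check integer values of x where x^2 <= 17.
For each valid x, check if 17 - x^2 is a perfect square.
x=1: 17 - 1 = 16, sqrt = 4 (valid)
x=4: 17 - 16 = 1, sqrt = 1 (valid)
Total integer solutions found: 8

8


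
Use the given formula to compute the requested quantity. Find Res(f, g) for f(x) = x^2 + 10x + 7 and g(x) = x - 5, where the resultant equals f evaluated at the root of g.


For Res(f, x - c), we evaluate f at x = c.
f(5) = 5^2 + 10*5 + 7
= 25 + 50 + 7
= 75 + 7 = 82
Res(f, g) = 82

82


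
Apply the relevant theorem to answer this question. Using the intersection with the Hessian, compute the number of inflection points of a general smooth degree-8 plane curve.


For a general smooth plane curve C of degree d, the inflection points are
the intersection of C with its Hessian curve, which has degree 3(d-2).
By Bezout, the total intersection number is d * 3(d-2) = 8 * 18 = 144.
For a general curve every flex is ordinary, so each contributes
multiplicity 1 to C·Hess(C), and the number of distinct inflection
points is 3d(d-2).
Inflection points = 3*8*(8-2) = 3*8*6 = 144

144


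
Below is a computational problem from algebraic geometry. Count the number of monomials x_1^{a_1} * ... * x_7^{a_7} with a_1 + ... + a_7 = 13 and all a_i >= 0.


The number of degree-13 monomials in 7 variables is C(d+n-1, n-1).
= C(13+7-1, 7-1) = C(19, 6)
= 27132

27132


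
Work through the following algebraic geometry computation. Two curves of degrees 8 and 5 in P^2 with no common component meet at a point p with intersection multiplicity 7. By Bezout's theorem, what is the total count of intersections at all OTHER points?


By Bezout's theorem, the total intersection number is d1 * d2.
Total = 8 * 5 = 40
Intersection multiplicity at p = 7
Remaining intersections = 40 - 7 = 33

33


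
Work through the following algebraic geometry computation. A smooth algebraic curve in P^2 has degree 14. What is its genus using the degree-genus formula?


Using the genus formula for smooth plane curves:
g = (d-1)(d-2)/2
g = (14-1)(14-2)/2
g = 13*12/2
g = 156/2 = 78

78


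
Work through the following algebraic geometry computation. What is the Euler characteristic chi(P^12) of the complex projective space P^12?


The complex projective space P^12 has one cell in each even real dimension 0, 2, ..., 24.
The cohomology groups are H^{2k}(P^12) = Z for k = 0,...,12, and 0 otherwise.
Euler characteristic = sum of Betti numbers = 1 per even-dimensional cohomology group.
chi(P^12) = 12 + 1 = 13

13


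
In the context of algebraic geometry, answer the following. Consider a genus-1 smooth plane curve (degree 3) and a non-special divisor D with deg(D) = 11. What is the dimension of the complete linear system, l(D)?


First, compute the genus of a smooth plane curve of degree 3:
g = (d-1)(d-2)/2 = (3-1)(3-2)/2 = 1
For a non-special divisor D (i.e., h^1(D) = 0), Riemann-Roch gives:
l(D) = deg(D) - g + 1
Since deg(D) = 11 >= 2g - 1 = 1, D is non-special.
l(D) = 11 - 1 + 1 = 11

11


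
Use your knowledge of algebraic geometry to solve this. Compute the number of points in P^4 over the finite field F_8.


P^4(F_8) has (q^(n+1) - 1)/(q - 1) points.
= 8^4 + 8^3 + 8^2 + 8^1 + 8^0
= 4096 + 512 + 64 + 8 + 1
= 4681

4681


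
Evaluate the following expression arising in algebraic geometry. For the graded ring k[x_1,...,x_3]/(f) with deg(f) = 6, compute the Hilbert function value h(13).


For R = k[x_1,...,x_n]/(f) with f homogeneous of degree e:
The Hilbert series is (1 - t^e)/(1 - t)^n.
So h(d) = C(d+n-1, n-1) - C(d-e+n-1, n-1) for d >= e.
With n=3, e=6, d=13:
C(13+3-1, 3-1) = C(15, 2) = 105
C(13-6+3-1, 3-1) = C(9, 2) = 36
h(13) = 105 - 36 = 69

69


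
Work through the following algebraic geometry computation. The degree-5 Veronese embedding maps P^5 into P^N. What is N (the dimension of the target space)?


The Veronese embedding v_d: P^n -> P^N maps each point to all
degree-d monomials in n+1 homogeneous coordinates.
N = C(n+d, d) - 1
N = C(5+5, 5) - 1
N = C(10, 5) - 1
C(10, 5) = 252
N = 252 - 1 = 251

251


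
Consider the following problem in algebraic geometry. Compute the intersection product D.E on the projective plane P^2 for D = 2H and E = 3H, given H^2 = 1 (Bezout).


Using bilinearity of the intersection pairing on the projective plane P^2:
(aH).(bH) = ab * (H.H)
We have H^2 = 1 (Bezout).
D.E = (2H).(3H) = 2*3*1
= 6*1
= 6

6


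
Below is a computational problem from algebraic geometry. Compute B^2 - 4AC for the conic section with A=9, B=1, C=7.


The discriminant of a conic Ax^2 + Bxy + Cy^2 + ... = 0 is B^2 - 4AC.
B^2 = 1^2 = 1
4AC = 4*9*7 = 252
Discriminant = 1 - 252 = -251

-251


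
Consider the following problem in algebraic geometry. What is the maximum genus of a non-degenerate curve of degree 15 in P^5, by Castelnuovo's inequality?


Castelnuovo's bound: write d - 1 = m(r-1) + epsilon with 0 <= epsilon < r-1.
d - 1 = 15 - 1 = 14
r - 1 = 5 - 1 = 4
14 = 3*4 + 2, so m = 3, epsilon = 2
pi(d, r) = m(m-1)(r-1)/2 + m*epsilon
= 3*2*4/2 + 3*2
= 24/2 + 6
= 12 + 6 = 18

18


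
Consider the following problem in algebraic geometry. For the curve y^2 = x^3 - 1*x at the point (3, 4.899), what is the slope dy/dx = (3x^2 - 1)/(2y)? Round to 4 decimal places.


Using implicit differentiation of y^2 = x^3 - 1*x:
2y * dy/dx = 3x^2 - 1
dy/dx = (3x^2 - 1)/(2y)
Numerator: 3*3^2 - 1 = 26
Denominator: 2*4.899 = 9.798
dy/dx = 26/9.798 = 2.6536

2.6536


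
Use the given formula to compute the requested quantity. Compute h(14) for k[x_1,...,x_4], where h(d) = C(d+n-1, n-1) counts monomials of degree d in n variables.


The Hilbert function for the polynomial ring in 4 variables is:
h(d) = C(d+n-1, n-1)
h(14) = C(14+4-1, 4-1) = C(17, 3)
= 17! / (3! * 14!)
= 680

680


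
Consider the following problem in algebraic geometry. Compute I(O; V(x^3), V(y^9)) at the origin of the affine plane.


The intersection multiplicity of V(x^a) and V(y^b) at the origin is:
I(O; V(x^3), V(y^9)) = dim_k(k[x,y]/(x^3, y^9))
A basis for k[x,y]/(x^3, y^9) is the set of monomials x^i * y^j
where 0 <= i < 3 and 0 <= j < 9.
The number of such monomials is 3 * 9 = 27

27


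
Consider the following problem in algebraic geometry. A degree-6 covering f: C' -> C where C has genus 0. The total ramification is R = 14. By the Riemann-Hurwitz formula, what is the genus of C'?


Riemann-Hurwitz formula: 2g' - 2 = d(2g - 2) + R
Given: d = 6, g = 0, R = 14
2g' - 2 = 6*(2*0 - 2) + 14
2g' - 2 = 6*(-2) + 14
2g' - 2 = -12 + 14 = 2
2g' = 4
g' = 2

2


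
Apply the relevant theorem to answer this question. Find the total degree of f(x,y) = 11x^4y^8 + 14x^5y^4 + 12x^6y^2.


Examine each term for its total degree (sum of exponents).
  Term '11x^4y^8' has total degree 4+8 = 12.
  Term '14x^5y^4' has total degree 5+4 = 9.
  Term '12x^6y^2' has total degree 6+2 = 8.
The maximum total degree among all terms is 12.

12


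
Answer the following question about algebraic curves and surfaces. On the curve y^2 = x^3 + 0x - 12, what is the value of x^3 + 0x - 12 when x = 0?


Compute x^3 + 0x - 12 at x = 0:
x^3 = 0^3 = 0
0*x = 0*0 = 0
Sum: 0 + 0 - 12 = -12

-12


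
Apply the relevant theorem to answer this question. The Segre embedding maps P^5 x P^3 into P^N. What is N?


The Segre embedding maps P^m x P^n into P^N via
all products of coordinates from each factor.
N = (m+1)(n+1) - 1
N = (5+1)(3+1) - 1
N = 6*4 - 1
N = 24 - 1 = 23

23


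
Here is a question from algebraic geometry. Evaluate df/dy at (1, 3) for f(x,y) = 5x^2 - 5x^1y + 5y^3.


df/dy = (-5)*x^1 + 3*5*y^2
At (1,3): (-5)*1^1 + 3*5*3^2
= -5 + 135
= 130

130


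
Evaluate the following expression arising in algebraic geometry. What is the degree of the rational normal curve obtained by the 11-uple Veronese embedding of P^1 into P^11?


The rational normal curve in P^11 is the image of P^1 under the 11-uple Veronese.
A general hyperplane in P^11 pulls back to a degree-11 form on P^1, which has 11 zeros,
so the curve meets a general hyperplane in 11 points. Degree = 11.

11


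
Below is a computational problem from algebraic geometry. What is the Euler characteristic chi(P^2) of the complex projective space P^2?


The complex projective space P^2 has one cell in each even real dimension 0, 2, ..., 4.
The cohomology groups are H^{2k}(P^2) = Z for k = 0,...,2, and 0 otherwise.
Euler characteristic = sum of Betti numbers = 1 per even-dimensional cohomology group.
chi(P^2) = 2 + 1 = 3

3


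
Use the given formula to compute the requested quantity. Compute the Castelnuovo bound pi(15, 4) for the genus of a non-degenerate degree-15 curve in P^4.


Castelnuovo's bound: write d - 1 = m(r-1) + epsilon with 0 <= epsilon < r-1.
d - 1 = 15 - 1 = 14
r - 1 = 4 - 1 = 3
14 = 4*3 + 2, so m = 4, epsilon = 2
pi(d, r) = m(m-1)(r-1)/2 + m*epsilon
= 4*3*3/2 + 4*2
= 36/2 + 8
= 18 + 8 = 26

26


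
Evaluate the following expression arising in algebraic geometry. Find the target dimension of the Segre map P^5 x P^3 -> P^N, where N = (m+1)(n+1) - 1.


The Segre embedding maps P^m x P^n into P^N via
all products of coordinates from each factor.
N = (m+1)(n+1) - 1
N = (5+1)(3+1) - 1
N = 6*4 - 1
N = 24 - 1 = 23

23


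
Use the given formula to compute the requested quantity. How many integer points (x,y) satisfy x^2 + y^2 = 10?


Systematically check integer values of x where x^2 <= 10.
For each valid x, check if 10 - x^2 is a perfect square.
x=1: 10 - 1 = 9, sqrt = 3 (valid)
x=3: 10 - 9 = 1, sqrt = 1 (valid)
Total integer solutions found: 8

8


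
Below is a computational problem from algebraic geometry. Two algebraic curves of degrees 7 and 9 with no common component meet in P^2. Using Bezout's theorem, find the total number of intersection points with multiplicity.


Bezout's theorem states the intersection count equals the product of degrees.
Intersection count = 7 * 9 = 63

63


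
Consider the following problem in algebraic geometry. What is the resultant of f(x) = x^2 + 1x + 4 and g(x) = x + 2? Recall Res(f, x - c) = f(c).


For Res(f, x - c), we evaluate f at x = c.
f(-2) = (-2)^2 + 1*(-2) + 4
= 4 - 2 + 4
= 2 + 4 = 6
Res(f, g) = 6

6


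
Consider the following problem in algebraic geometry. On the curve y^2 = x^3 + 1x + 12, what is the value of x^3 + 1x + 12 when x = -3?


Compute x^3 + 1x + 12 at x = -3:
x^3 = (-3)^3 = -27
1*x = 1*(-3) = -3
Sum: -27 - 3 + 12 = -18

-18


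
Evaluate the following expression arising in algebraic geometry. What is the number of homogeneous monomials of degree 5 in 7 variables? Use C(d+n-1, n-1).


The number of degree-5 monomials in 7 variables is C(d+n-1, n-1).
= C(5+7-1, 7-1) = C(11, 6)
= 462

462


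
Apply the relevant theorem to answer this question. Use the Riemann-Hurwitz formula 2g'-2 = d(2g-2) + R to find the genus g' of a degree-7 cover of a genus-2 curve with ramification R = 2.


Riemann-Hurwitz formula: 2g' - 2 = d(2g - 2) + R
Given: d = 7, g = 2, R = 2
2g' - 2 = 7*(2*2 - 2) + 2
2g' - 2 = 7*2 + 2
2g' - 2 = 14 + 2 = 16
2g' = 18
g' = 9

9


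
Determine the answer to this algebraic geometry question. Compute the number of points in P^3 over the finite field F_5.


P^3(F_5) has (q^(n+1) - 1)/(q - 1) points.
= 5^3 + 5^2 + 5^1 + 5^0
= 125 + 25 + 5 + 1
= 156

156


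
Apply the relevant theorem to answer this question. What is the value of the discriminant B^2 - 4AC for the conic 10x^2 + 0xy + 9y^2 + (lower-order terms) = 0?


The discriminant of a conic Ax^2 + Bxy + Cy^2 + ... = 0 is B^2 - 4AC.
B^2 = 0^2 = 0
4AC = 4*10*9 = 360
Discriminant = 0 - 360 = -360

-360


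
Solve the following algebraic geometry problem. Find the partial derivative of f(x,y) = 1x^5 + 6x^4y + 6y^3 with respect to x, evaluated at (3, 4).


df/dx = 5*1*x^4 + 4*6*x^3*y
At (3,4): 5*1*3^4 + 4*6*3^3*4
= 405 + 2592
= 2997

2997


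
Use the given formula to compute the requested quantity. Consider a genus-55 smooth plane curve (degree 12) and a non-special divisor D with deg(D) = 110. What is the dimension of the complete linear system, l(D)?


First, compute the genus of a smooth plane curve of degree 12:
g = (d-1)(d-2)/2 = (12-1)(12-2)/2 = 55
For a non-special divisor D (i.e., h^1(D) = 0), Riemann-Roch gives:
l(D) = deg(D) - g + 1
Since deg(D) = 110 >= 2g - 1 = 109, D is non-special.
l(D) = 110 - 55 + 1 = 56

56


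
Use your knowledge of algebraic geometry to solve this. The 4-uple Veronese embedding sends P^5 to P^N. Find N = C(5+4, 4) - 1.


The Veronese embedding v_d: P^n -> P^N maps each point to all
degree-d monomials in n+1 homogeneous coordinates.
N = C(n+d, d) - 1
N = C(5+4, 4) - 1
N = C(9, 4) - 1
C(9, 4) = 126
N = 126 - 1 = 125

125


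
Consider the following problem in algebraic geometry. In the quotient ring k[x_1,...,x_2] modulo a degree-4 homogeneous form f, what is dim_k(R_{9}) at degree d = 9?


For R = k[x_1,...,x_n]/(f) with f homogeneous of degree e:
The Hilbert series is (1 - t^e)/(1 - t)^n.
So h(d) = C(d+n-1, n-1) - C(d-e+n-1, n-1) for d >= e.
With n=2, e=4, d=9:
C(9+2-1, 2-1) = C(10, 1) = 10
C(9-4+2-1, 2-1) = C(6, 1) = 6
h(9) = 10 - 6 = 4

4


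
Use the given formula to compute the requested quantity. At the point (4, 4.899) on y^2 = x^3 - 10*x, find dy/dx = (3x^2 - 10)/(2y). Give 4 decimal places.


Using implicit differentiation of y^2 = x^3 - 10*x:
2y * dy/dx = 3x^2 - 10
dy/dx = (3x^2 - 10)/(2y)
Numerator: 3*4^2 - 10 = 38
Denominator: 2*4.899 = 9.798
dy/dx = 38/9.798 = 3.8783

3.8783


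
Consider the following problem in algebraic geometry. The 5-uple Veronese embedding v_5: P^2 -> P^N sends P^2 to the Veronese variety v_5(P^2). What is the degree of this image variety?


The Veronese variety v_5(P^2) has degree d^r.
d^r = 5^2 = 25

25


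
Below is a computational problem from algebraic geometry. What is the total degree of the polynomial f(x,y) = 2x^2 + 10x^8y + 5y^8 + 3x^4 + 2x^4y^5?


Examine each term for its total degree (sum of exponents).
  Term '2x^2' has total degree 2+0 = 2.
  Term '10x^8y' has total degree 8+1 = 9.
  Term '5y^8' has total degree 0+8 = 8.
  Term '3x^4' has total degree 4+0 = 4.
  Term '2x^4y^5' has total degree 4+5 = 9.
The maximum total degree among all terms is 9.

9


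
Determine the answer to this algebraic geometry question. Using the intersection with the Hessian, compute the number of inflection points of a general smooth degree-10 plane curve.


For a general smooth plane curve C of degree d, the inflection points are
the intersection of C with its Hessian curve, which has degree 3(d-2).
By Bezout, the total intersection number is d * 3(d-2) = 10 * 24 = 240.
For a general curve every flex is ordinary, so each contributes
multiplicity 1 to C·Hess(C), and the number of distinct inflection
points is 3d(d-2).
Inflection points = 3*10*(10-2) = 3*10*8 = 240

240


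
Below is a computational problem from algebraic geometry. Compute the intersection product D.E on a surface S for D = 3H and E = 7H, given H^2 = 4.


Using bilinearity of the intersection pairing on a surface S:
(aH).(bH) = ab * (H.H)
We have H^2 = 4.
D.E = (3H).(7H) = 3*7*4
= 21*4
= 84

84


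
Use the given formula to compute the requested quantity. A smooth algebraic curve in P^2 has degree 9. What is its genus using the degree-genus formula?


Using the genus formula for smooth plane curves:
g = (d-1)(d-2)/2
g = (9-1)(9-2)/2
g = 8*7/2
g = 56/2 = 28

28


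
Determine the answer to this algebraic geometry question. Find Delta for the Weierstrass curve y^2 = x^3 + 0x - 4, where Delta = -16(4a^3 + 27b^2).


Compute each component:
4a^3 = 4*0^3 = 4*0 = 0
27b^2 = 27*(-4)^2 = 27*16 = 432
4a^3 + 27b^2 = 0 + 432 = 432
Delta = -16*432 = -6912

-6912


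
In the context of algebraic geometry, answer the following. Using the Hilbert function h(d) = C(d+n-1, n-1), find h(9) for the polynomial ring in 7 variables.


The Hilbert function for the polynomial ring in 7 variables is:
h(d) = C(d+n-1, n-1)
h(9) = C(9+7-1, 7-1) = C(15, 6)
= 15! / (6! * 9!)
= 5005

5005


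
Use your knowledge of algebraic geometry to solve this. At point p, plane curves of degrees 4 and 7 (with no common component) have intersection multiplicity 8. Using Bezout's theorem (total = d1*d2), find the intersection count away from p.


By Bezout's theorem, the total intersection number is d1 * d2.
Total = 4 * 7 = 28
Intersection multiplicity at p = 8
Remaining intersections = 28 - 8 = 20

20


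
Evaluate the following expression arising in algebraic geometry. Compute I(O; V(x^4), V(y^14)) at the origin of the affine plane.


The intersection multiplicity of V(x^a) and V(y^b) at the origin is:
I(O; V(x^4), V(y^14)) = dim_k(k[x,y]/(x^4, y^14))
A basis for k[x,y]/(x^4, y^14) is the set of monomials x^i * y^j
where 0 <= i < 4 and 0 <= j < 14.
The number of such monomials is 4 * 14 = 56

56


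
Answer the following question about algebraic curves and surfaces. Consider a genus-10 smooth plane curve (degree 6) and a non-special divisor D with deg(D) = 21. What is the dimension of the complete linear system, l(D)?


First, compute the genus of a smooth plane curve of degree 6:
g = (d-1)(d-2)/2 = (6-1)(6-2)/2 = 10
For a non-special divisor D (i.e., h^1(D) = 0), Riemann-Roch gives:
l(D) = deg(D) - g + 1
Since deg(D) = 21 >= 2g - 1 = 19, D is non-special.
l(D) = 21 - 10 + 1 = 12

12


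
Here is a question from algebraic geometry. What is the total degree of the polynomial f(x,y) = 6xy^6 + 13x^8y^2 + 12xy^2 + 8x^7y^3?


Examine each term for its total degree (sum of exponents).
  Term '6xy^6' has total degree 1+6 = 7.
  Term '13x^8y^2' has total degree 8+2 = 10.
  Term '12xy^2' has total degree 1+2 = 3.
  Term '8x^7y^3' has total degree 7+3 = 10.
The maximum total degree among all terms is 10.

10


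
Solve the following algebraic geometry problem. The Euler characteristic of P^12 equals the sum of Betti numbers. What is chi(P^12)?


The complex projective space P^12 has one cell in each even real dimension 0, 2, ..., 24.
The cohomology groups are H^{2k}(P^12) = Z for k = 0,...,12, and 0 otherwise.
Euler characteristic = sum of Betti numbers = 1 per even-dimensional cohomology group.
chi(P^12) = 12 + 1 = 13

13


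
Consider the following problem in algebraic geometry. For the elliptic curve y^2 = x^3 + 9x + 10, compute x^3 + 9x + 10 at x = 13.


Compute x^3 + 9x + 10 at x = 13:
x^3 = 13^3 = 2197
9*x = 9*13 = 117
Sum: 2197 + 117 + 10 = 2324

2324


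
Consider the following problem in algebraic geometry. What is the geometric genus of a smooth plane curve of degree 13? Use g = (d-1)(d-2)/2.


Using the genus formula for smooth plane curves:
g = (d-1)(d-2)/2
g = (13-1)(13-2)/2
g = 12*11/2
g = 132/2 = 66

66


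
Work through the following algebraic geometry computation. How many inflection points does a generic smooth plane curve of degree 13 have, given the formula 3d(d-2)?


For a general smooth plane curve C of degree d, the inflection points are
the intersection of C with its Hessian curve, which has degree 3(d-2).
By Bezout, the total intersection number is d * 3(d-2) = 13 * 33 = 429.
For a general curve every flex is ordinary, so each contributes
multiplicity 1 to C·Hess(C), and the number of distinct inflection
points is 3d(d-2).
Inflection points = 3*13*(13-2) = 3*13*11 = 429

429


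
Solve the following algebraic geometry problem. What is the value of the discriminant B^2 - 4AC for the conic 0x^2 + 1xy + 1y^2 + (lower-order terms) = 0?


The discriminant of a conic Ax^2 + Bxy + Cy^2 + ... = 0 is B^2 - 4AC.
B^2 = 1^2 = 1
4AC = 4*0*1 = 0
Discriminant = 1 + 0 = 1

1


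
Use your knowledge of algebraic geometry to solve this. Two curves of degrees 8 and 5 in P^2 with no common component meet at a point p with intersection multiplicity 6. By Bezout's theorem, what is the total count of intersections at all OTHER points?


By Bezout's theorem, the total intersection number is d1 * d2.
Total = 8 * 5 = 40
Intersection multiplicity at p = 6
Remaining intersections = 40 - 6 = 34

34


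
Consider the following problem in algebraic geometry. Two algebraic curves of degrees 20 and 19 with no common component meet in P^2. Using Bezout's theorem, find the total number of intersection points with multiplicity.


Bezout's theorem states the intersection count equals the product of degrees.
Intersection count = 20 * 19 = 380

380


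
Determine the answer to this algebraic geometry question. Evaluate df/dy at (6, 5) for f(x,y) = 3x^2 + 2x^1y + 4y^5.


df/dy = 2*x^1 + 5*4*y^4
At (6,5): 2*6^1 + 5*4*5^4
= 12 + 12500
= 12512

12512


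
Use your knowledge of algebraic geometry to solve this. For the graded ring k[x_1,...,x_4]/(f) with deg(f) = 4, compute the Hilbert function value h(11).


For R = k[x_1,...,x_n]/(f) with f homogeneous of degree e:
The Hilbert series is (1 - t^e)/(1 - t)^n.
So h(d) = C(d+n-1, n-1) - C(d-e+n-1, n-1) for d >= e.
With n=4, e=4, d=11:
C(11+4-1, 4-1) = C(14, 3) = 364
C(11-4+4-1, 4-1) = C(10, 3) = 120
h(11) = 364 - 120 = 244

244


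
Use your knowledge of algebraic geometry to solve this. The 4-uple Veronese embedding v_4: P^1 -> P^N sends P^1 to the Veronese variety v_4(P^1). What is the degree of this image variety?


The Veronese variety v_4(P^1) has degree d^r.
d^r = 4^1 = 4

4


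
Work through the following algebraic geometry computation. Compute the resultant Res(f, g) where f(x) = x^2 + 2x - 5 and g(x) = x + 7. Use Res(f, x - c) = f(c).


For Res(f, x - c), we evaluate f at x = c.
f(-7) = (-7)^2 + 2*(-7) - 5
= 49 - 14 - 5
= 35 - 5 = 30
Res(f, g) = 30

30


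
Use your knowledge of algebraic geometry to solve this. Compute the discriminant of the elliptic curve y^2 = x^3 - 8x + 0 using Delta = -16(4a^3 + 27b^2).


Compute each component:
4a^3 = 4*(-8)^3 = 4*(-512) = -2048
27b^2 = 27*0^2 = 27*0 = 0
4a^3 + 27b^2 = -2048 + 0 = -2048
Delta = -16*(-2048) = 32768

32768


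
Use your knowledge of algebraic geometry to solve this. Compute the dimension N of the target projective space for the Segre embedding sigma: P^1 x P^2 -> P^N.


The Segre embedding maps P^m x P^n into P^N via
all products of coordinates from each factor.
N = (m+1)(n+1) - 1
N = (1+1)(2+1) - 1
N = 2*3 - 1
N = 6 - 1 = 5

5


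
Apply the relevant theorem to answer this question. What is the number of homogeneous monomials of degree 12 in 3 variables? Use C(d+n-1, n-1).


The number of degree-12 monomials in 3 variables is C(d+n-1, n-1).
= C(12+3-1, 3-1) = C(14, 2)
= 91

91


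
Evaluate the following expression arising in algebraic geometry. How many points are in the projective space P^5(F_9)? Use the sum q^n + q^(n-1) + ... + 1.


P^5(F_9) has (q^(n+1) - 1)/(q - 1) points.
= 9^5 + 9^4 + 9^3 + 9^2 + 9^1 + 9^0
= 59049 + 6561 + 729 + 81 + 9 + 1
= 66430

66430


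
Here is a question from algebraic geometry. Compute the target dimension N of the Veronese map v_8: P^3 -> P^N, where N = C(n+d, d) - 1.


The Veronese embedding v_d: P^n -> P^N maps each point to all
degree-d monomials in n+1 homogeneous coordinates.
N = C(n+d, d) - 1
N = C(3+8, 8) - 1
N = C(11, 8) - 1
C(11, 8) = 165
N = 165 - 1 = 164

164


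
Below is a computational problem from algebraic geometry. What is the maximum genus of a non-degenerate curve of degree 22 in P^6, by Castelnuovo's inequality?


Castelnuovo's bound: write d - 1 = m(r-1) + epsilon with 0 <= epsilon < r-1.
d - 1 = 22 - 1 = 21
r - 1 = 6 - 1 = 5
21 = 4*5 + 1, so m = 4, epsilon = 1
pi(d, r) = m(m-1)(r-1)/2 + m*epsilon
= 4*3*5/2 + 4*1
= 60/2 + 4
= 30 + 4 = 34

34


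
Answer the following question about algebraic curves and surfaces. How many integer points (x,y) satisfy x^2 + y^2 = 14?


Systematically check integer values of x where x^2 <= 14.
For each valid x, check if 14 - x^2 is a perfect square.
Total integer solutions found: 0

0


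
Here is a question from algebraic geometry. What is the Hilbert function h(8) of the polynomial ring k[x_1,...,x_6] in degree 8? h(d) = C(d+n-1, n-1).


The Hilbert function for the polynomial ring in 6 variables is:
h(d) = C(d+n-1, n-1)
h(8) = C(8+6-1, 6-1) = C(13, 5)
= 13! / (5! * 8!)
= 1287

1287


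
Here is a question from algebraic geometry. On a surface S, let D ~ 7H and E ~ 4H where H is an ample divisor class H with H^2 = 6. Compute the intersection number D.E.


Using bilinearity of the intersection pairing on a surface S:
(aH).(bH) = ab * (H.H)
We have H^2 = 6.
D.E = (7H).(4H) = 7*4*6
= 28*6
= 168

168


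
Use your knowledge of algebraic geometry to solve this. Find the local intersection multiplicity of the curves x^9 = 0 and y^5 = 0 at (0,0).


The intersection multiplicity of V(x^a) and V(y^b) at the origin is:
I(O; V(x^9), V(y^5)) = dim_k(k[x,y]/(x^9, y^5))
A basis for k[x,y]/(x^9, y^5) is the set of monomials x^i * y^j
where 0 <= i < 9 and 0 <= j < 5.
The number of such monomials is 9 * 5 = 45

45


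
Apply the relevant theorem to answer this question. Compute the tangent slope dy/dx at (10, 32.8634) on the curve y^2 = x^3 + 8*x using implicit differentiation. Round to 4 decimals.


Using implicit differentiation of y^2 = x^3 + 8*x:
2y * dy/dx = 3x^2 + 8
dy/dx = (3x^2 + 8)/(2y)
Numerator: 3*10^2 + 8 = 308
Denominator: 2*32.8634 = 65.7268
dy/dx = 308/65.7268 = 4.6861

4.6861


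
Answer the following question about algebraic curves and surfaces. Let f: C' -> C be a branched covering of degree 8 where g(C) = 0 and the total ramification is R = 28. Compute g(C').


Riemann-Hurwitz formula: 2g' - 2 = d(2g - 2) + R
Given: d = 8, g = 0, R = 28
2g' - 2 = 8*(2*0 - 2) + 28
2g' - 2 = 8*(-2) + 28
2g' - 2 = -16 + 28 = 12
2g' = 14
g' = 7

7


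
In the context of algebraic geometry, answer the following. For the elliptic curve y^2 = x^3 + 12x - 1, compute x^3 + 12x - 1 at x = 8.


Compute x^3 + 12x - 1 at x = 8:
x^3 = 8^3 = 512
12*x = 12*8 = 96
Sum: 512 + 96 - 1 = 607

607


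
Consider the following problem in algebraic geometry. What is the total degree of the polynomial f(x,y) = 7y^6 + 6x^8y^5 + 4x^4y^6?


Examine each term for its total degree (sum of exponents).
  Term '7y^6' has total degree 0+6 = 6.
  Term '6x^8y^5' has total degree 8+5 = 13.
  Term '4x^4y^6' has total degree 4+6 = 10.
The maximum total degree among all terms is 13.

13


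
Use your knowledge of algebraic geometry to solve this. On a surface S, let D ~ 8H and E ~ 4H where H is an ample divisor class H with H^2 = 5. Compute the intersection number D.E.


Using bilinearity of the intersection pairing on a surface S:
(aH).(bH) = ab * (H.H)
We have H^2 = 5.
D.E = (8H).(4H) = 8*4*5
= 32*5
= 160

160


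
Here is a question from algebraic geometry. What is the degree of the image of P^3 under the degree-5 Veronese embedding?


The Veronese variety v_5(P^3) has degree d^r.
d^r = 5^3 = 125

125


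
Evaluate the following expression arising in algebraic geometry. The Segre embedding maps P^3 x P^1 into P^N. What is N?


The Segre embedding maps P^m x P^n into P^N via
all products of coordinates from each factor.
N = (m+1)(n+1) - 1
N = (3+1)(1+1) - 1
N = 4*2 - 1
N = 8 - 1 = 7

7


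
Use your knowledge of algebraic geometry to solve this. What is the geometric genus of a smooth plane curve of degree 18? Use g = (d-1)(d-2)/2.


Using the genus formula for smooth plane curves:
g = (d-1)(d-2)/2
g = (18-1)(18-2)/2
g = 17*16/2
g = 272/2 = 136

136
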